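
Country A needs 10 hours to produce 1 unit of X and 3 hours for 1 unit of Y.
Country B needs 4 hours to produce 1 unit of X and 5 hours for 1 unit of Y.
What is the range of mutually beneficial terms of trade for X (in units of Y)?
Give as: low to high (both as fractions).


Opportunity cost of X for Country A = hours_X / hours_Y = 10/3 = 10/3 units of Y
Opportunity cost of X for Country B = hours_X / hours_Y = 4/5 = 4/5 units of Y
Terms of trade must be between the two opportunity costs.
Range: 4/5 to 10/3

4/5 to 10/3


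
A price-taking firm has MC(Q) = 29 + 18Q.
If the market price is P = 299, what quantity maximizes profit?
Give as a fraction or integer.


In perfect competition, profit is maximized where P = MC.
299 = 29 + 18Q
270 = 18Q
Q* = 270/18 = 15

15


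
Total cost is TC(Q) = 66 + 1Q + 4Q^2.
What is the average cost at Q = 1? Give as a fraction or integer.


TC(1) = 66 + 1*1 + 4*1^2
TC(1) = 66 + 1 + 4 = 71
AC = TC/Q = 71/1 = 71

71


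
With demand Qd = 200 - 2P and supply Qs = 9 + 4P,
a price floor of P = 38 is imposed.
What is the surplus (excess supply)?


At P = 38:
Qd = 200 - 2*38 = 124
Qs = 9 + 4*38 = 161
Surplus = Qs - Qd = 161 - 124 = 37

37


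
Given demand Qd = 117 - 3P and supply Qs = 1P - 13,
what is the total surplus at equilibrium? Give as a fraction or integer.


Find equilibrium: 117 - 3P = 1P - 13
117 + 13 = 4P
P* = 130/4 = 65/2
Q* = 1*65/2 - 13 = 39/2
Inverse demand: P = 39 - Q/3, so P_max = 39
Inverse supply: P = 13 + Q/1, so P_min = 13
CS = (1/2) * 39/2 * (39 - 65/2) = 507/8
PS = (1/2) * 39/2 * (65/2 - 13) = 1521/8
TS = CS + PS = 507/8 + 1521/8 = 507/2

507/2


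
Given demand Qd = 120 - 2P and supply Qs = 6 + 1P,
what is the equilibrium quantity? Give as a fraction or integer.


First find equilibrium price:
120 - 2P = 6 + 1P
P* = 114/3 = 38
Then substitute into demand:
Q* = 120 - 2 * 38 = 44

44


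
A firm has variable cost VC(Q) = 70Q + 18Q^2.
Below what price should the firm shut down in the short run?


AVC(Q) = VC(Q)/Q = 70 + 18Q
AVC is increasing in Q, so minimum AVC is at Q -> 0+.
Min AVC = 70
The firm should shut down if P < 70.

70


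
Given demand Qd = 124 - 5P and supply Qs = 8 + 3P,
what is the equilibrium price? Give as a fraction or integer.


At equilibrium, Qd = Qs.
124 - 5P = 8 + 3P
124 - 8 = 5P + 3P
116 = 8P
P* = 116/8 = 29/2

29/2


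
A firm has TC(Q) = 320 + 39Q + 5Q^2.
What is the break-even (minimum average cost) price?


AC(Q) = 320/Q + 39 + 5Q
To minimize: dAC/dQ = -320/Q^2 + 5 = 0
Q^2 = 320/5 = 64
Q* = 8
Min AC = 320/8 + 39 + 5*8
Min AC = 40 + 39 + 40 = 119

119


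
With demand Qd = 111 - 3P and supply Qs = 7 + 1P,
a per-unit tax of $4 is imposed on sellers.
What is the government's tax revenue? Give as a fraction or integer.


With tax on sellers, new supply: Qs' = 7 + 1(P - 4)
= 3 + 1P
New equilibrium quantity:
Q_new = 30
Tax revenue = tax * Q_new = 4 * 30 = 120

120


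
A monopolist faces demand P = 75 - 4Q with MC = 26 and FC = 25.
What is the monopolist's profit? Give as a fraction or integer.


MR = MC: 75 - 8Q = 26
Q* = 49/8
P* = 75 - 4*49/8 = 101/2
Profit = (P* - MC)*Q* - FC
= (101/2 - 26)*49/8 - 25
= 49/2*49/8 - 25
= 2401/16 - 25 = 2001/16

2001/16


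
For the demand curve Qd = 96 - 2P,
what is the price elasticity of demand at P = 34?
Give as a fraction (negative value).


dQ/dP = -2
At P = 34: Q = 96 - 2*34 = 28
E = (dQ/dP)(P/Q) = (-2)(34/28) = -17/7

-17/7


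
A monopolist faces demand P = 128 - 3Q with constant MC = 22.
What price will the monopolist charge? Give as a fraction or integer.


MR = 128 - 6Q
Set MR = MC: 128 - 6Q = 22
Q* = 53/3
Substitute into demand:
P* = 128 - 3*53/3 = 75

75


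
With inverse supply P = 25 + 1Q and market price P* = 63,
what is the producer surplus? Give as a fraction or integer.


Minimum supply price (at Q=0): P_min = 25
Quantity supplied at P* = 63:
Q* = (63 - 25)/1 = 38
PS = (1/2) * Q* * (P* - P_min)
PS = (1/2) * 38 * (63 - 25)
PS = (1/2) * 38 * 38 = 722

722


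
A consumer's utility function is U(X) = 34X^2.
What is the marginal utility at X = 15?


MU = dU/dX = 34*2*X^(2-1)
MU = 68*X^1
At X = 15:
MU = 68 * 15^1
MU = 68 * 15 = 1020

1020


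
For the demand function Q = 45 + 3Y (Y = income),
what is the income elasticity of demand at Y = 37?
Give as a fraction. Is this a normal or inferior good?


dQ/dY = 3
At Y = 37: Q = 45 + 3*37 = 156
Ey = (dQ/dY)(Y/Q) = 3 * 37 / 156 = 37/52
Since Ey > 0, this is a normal good.

37/52 (normal good)


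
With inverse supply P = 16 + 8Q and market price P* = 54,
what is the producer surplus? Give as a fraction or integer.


Minimum supply price (at Q=0): P_min = 16
Quantity supplied at P* = 54:
Q* = (54 - 16)/8 = 19/4
PS = (1/2) * Q* * (P* - P_min)
PS = (1/2) * 19/4 * (54 - 16)
PS = (1/2) * 19/4 * 38 = 361/4

361/4


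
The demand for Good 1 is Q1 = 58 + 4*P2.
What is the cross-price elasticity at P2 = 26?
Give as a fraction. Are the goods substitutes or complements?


dQ1/dP2 = 4
At P2 = 26: Q1 = 58 + 4*26 = 162
Exy = (dQ1/dP2)(P2/Q1) = 4 * 26 / 162 = 52/81
Since Exy > 0, the goods are substitutes.

52/81 (substitutes)


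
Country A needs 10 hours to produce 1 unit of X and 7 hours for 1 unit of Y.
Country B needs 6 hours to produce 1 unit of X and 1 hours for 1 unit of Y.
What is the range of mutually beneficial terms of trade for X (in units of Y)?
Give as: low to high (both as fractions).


Opportunity cost of X for Country A = hours_X / hours_Y = 10/7 = 10/7 units of Y
Opportunity cost of X for Country B = hours_X / hours_Y = 6/1 = 6 units of Y
Terms of trade must be between the two opportunity costs.
Range: 10/7 to 6

10/7 to 6


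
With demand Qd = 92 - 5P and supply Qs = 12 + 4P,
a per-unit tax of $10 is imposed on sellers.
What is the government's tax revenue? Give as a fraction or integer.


With tax on sellers, new supply: Qs' = 12 + 4(P - 10)
= 4P - 28
New equilibrium quantity:
Q_new = 76/3
Tax revenue = tax * Q_new = 10 * 76/3 = 760/3

760/3


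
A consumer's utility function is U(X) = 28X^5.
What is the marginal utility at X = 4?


MU = dU/dX = 28*5*X^(5-1)
MU = 140*X^4
At X = 4:
MU = 140 * 4^4
MU = 140 * 256 = 35840

35840


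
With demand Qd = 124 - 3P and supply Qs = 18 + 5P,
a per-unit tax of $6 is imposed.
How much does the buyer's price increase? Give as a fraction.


With a per-unit tax, the buyer's price increase depends on relative slopes.
Supply slope: d = 5, Demand slope: b = 3
Buyer's price increase = d * tax / (b + d)
= 5 * 6 / (3 + 5)
= 30 / 8 = 15/4

15/4


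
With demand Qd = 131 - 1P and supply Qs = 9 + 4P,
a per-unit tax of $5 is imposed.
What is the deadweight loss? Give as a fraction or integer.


Pre-tax equilibrium quantity: Q* = 533/5
Post-tax equilibrium quantity: Q_tax = 513/5
Reduction in quantity: Q* - Q_tax = 4
DWL = (1/2) * tax * (Q* - Q_tax)
DWL = (1/2) * 5 * 4 = 10

10


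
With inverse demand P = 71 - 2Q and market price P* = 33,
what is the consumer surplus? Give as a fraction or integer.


Maximum willingness to pay (at Q=0): P_max = 71
Quantity demanded at P* = 33:
Q* = (71 - 33)/2 = 19
CS = (1/2) * Q* * (P_max - P*)
CS = (1/2) * 19 * (71 - 33)
CS = (1/2) * 19 * 38 = 361

361


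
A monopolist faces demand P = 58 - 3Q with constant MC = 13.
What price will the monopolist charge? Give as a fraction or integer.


MR = 58 - 6Q
Set MR = MC: 58 - 6Q = 13
Q* = 15/2
Substitute into demand:
P* = 58 - 3*15/2 = 71/2

71/2


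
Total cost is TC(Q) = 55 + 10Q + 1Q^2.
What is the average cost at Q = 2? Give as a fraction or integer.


TC(2) = 55 + 10*2 + 1*2^2
TC(2) = 55 + 20 + 4 = 79
AC = TC/Q = 79/2 = 79/2

79/2


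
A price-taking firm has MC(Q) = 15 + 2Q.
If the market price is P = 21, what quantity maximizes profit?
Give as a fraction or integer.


In perfect competition, profit is maximized where P = MC.
21 = 15 + 2Q
6 = 2Q
Q* = 6/2 = 3

3


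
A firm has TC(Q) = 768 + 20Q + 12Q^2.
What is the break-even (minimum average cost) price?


AC(Q) = 768/Q + 20 + 12Q
To minimize: dAC/dQ = -768/Q^2 + 12 = 0
Q^2 = 768/12 = 64
Q* = 8
Min AC = 768/8 + 20 + 12*8
Min AC = 96 + 20 + 96 = 212

212


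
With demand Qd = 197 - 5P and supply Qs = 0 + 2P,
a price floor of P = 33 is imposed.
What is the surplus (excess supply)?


At P = 33:
Qd = 197 - 5*33 = 32
Qs = 0 + 2*33 = 66
Surplus = Qs - Qd = 66 - 32 = 34

34


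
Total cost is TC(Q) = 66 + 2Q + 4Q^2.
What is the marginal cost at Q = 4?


MC = dTC/dQ = 2 + 2*4*Q
At Q = 4:
MC = 2 + 8*4
MC = 2 + 32 = 34

34


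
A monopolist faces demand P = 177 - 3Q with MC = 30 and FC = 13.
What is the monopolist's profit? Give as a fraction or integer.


MR = MC: 177 - 6Q = 30
Q* = 49/2
P* = 177 - 3*49/2 = 207/2
Profit = (P* - MC)*Q* - FC
= (207/2 - 30)*49/2 - 13
= 147/2*49/2 - 13
= 7203/4 - 13 = 7151/4

7151/4


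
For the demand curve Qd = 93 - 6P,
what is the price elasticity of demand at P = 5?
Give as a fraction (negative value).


dQ/dP = -6
At P = 5: Q = 93 - 6*5 = 63
E = (dQ/dP)(P/Q) = (-6)(5/63) = -10/21

-10/21


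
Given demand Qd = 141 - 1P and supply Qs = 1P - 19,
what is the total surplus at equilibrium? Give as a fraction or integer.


Find equilibrium: 141 - 1P = 1P - 19
141 + 19 = 2P
P* = 160/2 = 80
Q* = 1*80 - 19 = 61
Inverse demand: P = 141 - Q/1, so P_max = 141
Inverse supply: P = 19 + Q/1, so P_min = 19
CS = (1/2) * 61 * (141 - 80) = 3721/2
PS = (1/2) * 61 * (80 - 19) = 3721/2
TS = CS + PS = 3721/2 + 3721/2 = 3721

3721


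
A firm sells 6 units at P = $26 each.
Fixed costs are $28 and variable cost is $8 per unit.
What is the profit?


Total Revenue = P * Q = 26 * 6 = $156
Total Cost = FC + VC*Q = 28 + 8*6 = $76
Profit = TR - TC = 156 - 76 = $80

$80


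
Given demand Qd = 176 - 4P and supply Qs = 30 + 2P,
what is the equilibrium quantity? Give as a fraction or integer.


First find equilibrium price:
176 - 4P = 30 + 2P
P* = 146/6 = 73/3
Then substitute into demand:
Q* = 176 - 4 * 73/3 = 236/3

236/3


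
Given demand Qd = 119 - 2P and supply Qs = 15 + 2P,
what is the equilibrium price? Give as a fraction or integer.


At equilibrium, Qd = Qs.
119 - 2P = 15 + 2P
119 - 15 = 2P + 2P
104 = 4P
P* = 104/4 = 26

26


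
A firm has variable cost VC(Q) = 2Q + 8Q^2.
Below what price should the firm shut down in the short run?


AVC(Q) = VC(Q)/Q = 2 + 8Q
AVC is increasing in Q, so minimum AVC is at Q -> 0+.
Min AVC = 2
The firm should shut down if P < 2.

2


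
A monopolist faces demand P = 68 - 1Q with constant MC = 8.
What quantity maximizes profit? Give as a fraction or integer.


TR = P*Q = (68 - 1Q)Q = 68Q - 1Q^2
MR = dTR/dQ = 68 - 2Q
Set MR = MC:
68 - 2Q = 8
60 = 2Q
Q* = 60/2 = 30

30


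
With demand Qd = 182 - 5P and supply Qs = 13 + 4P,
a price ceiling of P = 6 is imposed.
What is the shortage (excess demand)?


At P = 6:
Qd = 182 - 5*6 = 152
Qs = 13 + 4*6 = 37
Shortage = Qd - Qs = 152 - 37 = 115

115


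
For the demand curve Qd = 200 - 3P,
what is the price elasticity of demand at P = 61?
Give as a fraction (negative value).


dQ/dP = -3
At P = 61: Q = 200 - 3*61 = 17
E = (dQ/dP)(P/Q) = (-3)(61/17) = -183/17

-183/17


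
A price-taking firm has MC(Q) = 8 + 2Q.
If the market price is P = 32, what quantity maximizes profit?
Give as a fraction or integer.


In perfect competition, profit is maximized where P = MC.
32 = 8 + 2Q
24 = 2Q
Q* = 24/2 = 12

12


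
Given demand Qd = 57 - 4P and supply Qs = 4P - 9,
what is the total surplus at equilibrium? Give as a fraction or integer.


Find equilibrium: 57 - 4P = 4P - 9
57 + 9 = 8P
P* = 66/8 = 33/4
Q* = 4*33/4 - 9 = 24
Inverse demand: P = 57/4 - Q/4, so P_max = 57/4
Inverse supply: P = 9/4 + Q/4, so P_min = 9/4
CS = (1/2) * 24 * (57/4 - 33/4) = 72
PS = (1/2) * 24 * (33/4 - 9/4) = 72
TS = CS + PS = 72 + 72 = 144

144


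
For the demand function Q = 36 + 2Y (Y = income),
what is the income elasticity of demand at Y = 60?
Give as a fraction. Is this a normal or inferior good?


dQ/dY = 2
At Y = 60: Q = 36 + 2*60 = 156
Ey = (dQ/dY)(Y/Q) = 2 * 60 / 156 = 10/13
Since Ey > 0, this is a normal good.

10/13 (normal good)


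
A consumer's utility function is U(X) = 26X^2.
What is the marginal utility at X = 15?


MU = dU/dX = 26*2*X^(2-1)
MU = 52*X^1
At X = 15:
MU = 52 * 15^1
MU = 52 * 15 = 780

780


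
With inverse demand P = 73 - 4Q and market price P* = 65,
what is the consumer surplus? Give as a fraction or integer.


Maximum willingness to pay (at Q=0): P_max = 73
Quantity demanded at P* = 65:
Q* = (73 - 65)/4 = 2
CS = (1/2) * Q* * (P_max - P*)
CS = (1/2) * 2 * (73 - 65)
CS = (1/2) * 2 * 8 = 8

8


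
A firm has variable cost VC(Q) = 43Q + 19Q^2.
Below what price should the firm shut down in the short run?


AVC(Q) = VC(Q)/Q = 43 + 19Q
AVC is increasing in Q, so minimum AVC is at Q -> 0+.
Min AVC = 43
The firm should shut down if P < 43.

43


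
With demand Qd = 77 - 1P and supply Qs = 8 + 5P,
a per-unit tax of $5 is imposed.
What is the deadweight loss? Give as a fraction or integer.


Pre-tax equilibrium quantity: Q* = 131/2
Post-tax equilibrium quantity: Q_tax = 184/3
Reduction in quantity: Q* - Q_tax = 25/6
DWL = (1/2) * tax * (Q* - Q_tax)
DWL = (1/2) * 5 * 25/6 = 125/12

125/12


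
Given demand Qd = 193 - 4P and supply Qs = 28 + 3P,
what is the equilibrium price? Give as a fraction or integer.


At equilibrium, Qd = Qs.
193 - 4P = 28 + 3P
193 - 28 = 4P + 3P
165 = 7P
P* = 165/7 = 165/7

165/7


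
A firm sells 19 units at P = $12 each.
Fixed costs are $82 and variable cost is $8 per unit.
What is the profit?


Total Revenue = P * Q = 12 * 19 = $228
Total Cost = FC + VC*Q = 82 + 8*19 = $234
Profit = TR - TC = 228 - 234 = $-6

$-6


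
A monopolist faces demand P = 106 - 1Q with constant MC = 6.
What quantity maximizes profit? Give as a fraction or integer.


TR = P*Q = (106 - 1Q)Q = 106Q - 1Q^2
MR = dTR/dQ = 106 - 2Q
Set MR = MC:
106 - 2Q = 6
100 = 2Q
Q* = 100/2 = 50

50


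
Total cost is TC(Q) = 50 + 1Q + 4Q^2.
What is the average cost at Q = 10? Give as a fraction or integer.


TC(10) = 50 + 1*10 + 4*10^2
TC(10) = 50 + 10 + 400 = 460
AC = TC/Q = 460/10 = 46

46


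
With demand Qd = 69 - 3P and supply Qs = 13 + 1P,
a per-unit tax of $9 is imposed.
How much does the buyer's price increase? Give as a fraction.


With a per-unit tax, the buyer's price increase depends on relative slopes.
Supply slope: d = 1, Demand slope: b = 3
Buyer's price increase = d * tax / (b + d)
= 1 * 9 / (3 + 1)
= 9 / 4 = 9/4

9/4


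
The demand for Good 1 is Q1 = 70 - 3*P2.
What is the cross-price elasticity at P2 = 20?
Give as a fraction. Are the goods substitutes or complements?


dQ1/dP2 = -3
At P2 = 20: Q1 = 70 - 3*20 = 10
Exy = (dQ1/dP2)(P2/Q1) = -3 * 20 / 10 = -6
Since Exy < 0, the goods are complements.

-6 (complements)


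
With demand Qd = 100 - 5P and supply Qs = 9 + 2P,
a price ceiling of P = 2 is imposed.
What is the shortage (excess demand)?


At P = 2:
Qd = 100 - 5*2 = 90
Qs = 9 + 2*2 = 13
Shortage = Qd - Qs = 90 - 13 = 77

77


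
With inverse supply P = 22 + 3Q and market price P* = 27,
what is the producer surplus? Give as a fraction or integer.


Minimum supply price (at Q=0): P_min = 22
Quantity supplied at P* = 27:
Q* = (27 - 22)/3 = 5/3
PS = (1/2) * Q* * (P* - P_min)
PS = (1/2) * 5/3 * (27 - 22)
PS = (1/2) * 5/3 * 5 = 25/6

25/6


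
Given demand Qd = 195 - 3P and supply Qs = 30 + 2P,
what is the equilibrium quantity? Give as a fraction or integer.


First find equilibrium price:
195 - 3P = 30 + 2P
P* = 165/5 = 33
Then substitute into demand:
Q* = 195 - 3 * 33 = 96

96


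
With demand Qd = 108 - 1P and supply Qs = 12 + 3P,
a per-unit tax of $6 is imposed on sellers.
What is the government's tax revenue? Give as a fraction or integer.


With tax on sellers, new supply: Qs' = 12 + 3(P - 6)
= 3P - 6
New equilibrium quantity:
Q_new = 159/2
Tax revenue = tax * Q_new = 6 * 159/2 = 477

477


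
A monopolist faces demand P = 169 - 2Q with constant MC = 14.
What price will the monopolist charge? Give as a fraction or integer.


MR = 169 - 4Q
Set MR = MC: 169 - 4Q = 14
Q* = 155/4
Substitute into demand:
P* = 169 - 2*155/4 = 183/2

183/2


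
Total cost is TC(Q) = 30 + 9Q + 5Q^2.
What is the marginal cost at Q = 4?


MC = dTC/dQ = 9 + 2*5*Q
At Q = 4:
MC = 9 + 10*4
MC = 9 + 40 = 49

49


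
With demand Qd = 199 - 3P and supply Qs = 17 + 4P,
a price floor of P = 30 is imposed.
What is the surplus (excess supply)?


At P = 30:
Qd = 199 - 3*30 = 109
Qs = 17 + 4*30 = 137
Surplus = Qs - Qd = 137 - 109 = 28

28


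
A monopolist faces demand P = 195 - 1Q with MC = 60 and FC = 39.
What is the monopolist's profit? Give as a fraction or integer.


MR = MC: 195 - 2Q = 60
Q* = 135/2
P* = 195 - 1*135/2 = 255/2
Profit = (P* - MC)*Q* - FC
= (255/2 - 60)*135/2 - 39
= 135/2*135/2 - 39
= 18225/4 - 39 = 18069/4

18069/4


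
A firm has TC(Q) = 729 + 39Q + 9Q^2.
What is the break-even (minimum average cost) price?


AC(Q) = 729/Q + 39 + 9Q
To minimize: dAC/dQ = -729/Q^2 + 9 = 0
Q^2 = 729/9 = 81
Q* = 9
Min AC = 729/9 + 39 + 9*9
Min AC = 81 + 39 + 81 = 201

201


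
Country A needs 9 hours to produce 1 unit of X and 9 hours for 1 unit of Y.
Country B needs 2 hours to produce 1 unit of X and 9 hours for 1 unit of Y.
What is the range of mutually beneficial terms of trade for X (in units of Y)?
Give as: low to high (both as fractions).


Opportunity cost of X for Country A = hours_X / hours_Y = 9/9 = 1 units of Y
Opportunity cost of X for Country B = hours_X / hours_Y = 2/9 = 2/9 units of Y
Terms of trade must be between the two opportunity costs.
Range: 2/9 to 1

2/9 to 1


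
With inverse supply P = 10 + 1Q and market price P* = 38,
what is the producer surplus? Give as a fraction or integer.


Minimum supply price (at Q=0): P_min = 10
Quantity supplied at P* = 38:
Q* = (38 - 10)/1 = 28
PS = (1/2) * Q* * (P* - P_min)
PS = (1/2) * 28 * (38 - 10)
PS = (1/2) * 28 * 28 = 392

392


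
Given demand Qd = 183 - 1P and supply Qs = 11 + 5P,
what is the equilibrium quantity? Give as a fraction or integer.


First find equilibrium price:
183 - 1P = 11 + 5P
P* = 172/6 = 86/3
Then substitute into demand:
Q* = 183 - 1 * 86/3 = 463/3

463/3


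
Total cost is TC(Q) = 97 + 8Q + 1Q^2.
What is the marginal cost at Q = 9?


MC = dTC/dQ = 8 + 2*1*Q
At Q = 9:
MC = 8 + 2*9
MC = 8 + 18 = 26

26


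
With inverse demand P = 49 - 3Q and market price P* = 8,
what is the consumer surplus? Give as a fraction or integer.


Maximum willingness to pay (at Q=0): P_max = 49
Quantity demanded at P* = 8:
Q* = (49 - 8)/3 = 41/3
CS = (1/2) * Q* * (P_max - P*)
CS = (1/2) * 41/3 * (49 - 8)
CS = (1/2) * 41/3 * 41 = 1681/6

1681/6


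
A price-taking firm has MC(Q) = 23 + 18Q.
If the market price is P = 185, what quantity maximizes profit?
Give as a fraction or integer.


In perfect competition, profit is maximized where P = MC.
185 = 23 + 18Q
162 = 18Q
Q* = 162/18 = 9

9


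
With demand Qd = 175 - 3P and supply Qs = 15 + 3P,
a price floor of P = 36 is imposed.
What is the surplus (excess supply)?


At P = 36:
Qd = 175 - 3*36 = 67
Qs = 15 + 3*36 = 123
Surplus = Qs - Qd = 123 - 67 = 56

56


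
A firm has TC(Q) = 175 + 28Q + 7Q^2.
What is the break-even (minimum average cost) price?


AC(Q) = 175/Q + 28 + 7Q
To minimize: dAC/dQ = -175/Q^2 + 7 = 0
Q^2 = 175/7 = 25
Q* = 5
Min AC = 175/5 + 28 + 7*5
Min AC = 35 + 28 + 35 = 98

98


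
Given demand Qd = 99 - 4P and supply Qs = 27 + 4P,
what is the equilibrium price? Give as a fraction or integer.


At equilibrium, Qd = Qs.
99 - 4P = 27 + 4P
99 - 27 = 4P + 4P
72 = 8P
P* = 72/8 = 9

9


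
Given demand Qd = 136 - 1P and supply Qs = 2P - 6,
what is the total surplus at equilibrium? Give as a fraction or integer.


Find equilibrium: 136 - 1P = 2P - 6
136 + 6 = 3P
P* = 142/3 = 142/3
Q* = 2*142/3 - 6 = 266/3
Inverse demand: P = 136 - Q/1, so P_max = 136
Inverse supply: P = 3 + Q/2, so P_min = 3
CS = (1/2) * 266/3 * (136 - 142/3) = 35378/9
PS = (1/2) * 266/3 * (142/3 - 3) = 17689/9
TS = CS + PS = 35378/9 + 17689/9 = 17689/3

17689/3


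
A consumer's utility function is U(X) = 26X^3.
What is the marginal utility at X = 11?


MU = dU/dX = 26*3*X^(3-1)
MU = 78*X^2
At X = 11:
MU = 78 * 11^2
MU = 78 * 121 = 9438

9438


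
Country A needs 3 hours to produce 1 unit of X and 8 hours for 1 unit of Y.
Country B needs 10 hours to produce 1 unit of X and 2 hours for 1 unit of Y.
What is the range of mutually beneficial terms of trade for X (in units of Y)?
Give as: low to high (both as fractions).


Opportunity cost of X for Country A = hours_X / hours_Y = 3/8 = 3/8 units of Y
Opportunity cost of X for Country B = hours_X / hours_Y = 10/2 = 5 units of Y
Terms of trade must be between the two opportunity costs.
Range: 3/8 to 5

3/8 to 5


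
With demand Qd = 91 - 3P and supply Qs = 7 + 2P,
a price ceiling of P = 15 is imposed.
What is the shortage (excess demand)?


At P = 15:
Qd = 91 - 3*15 = 46
Qs = 7 + 2*15 = 37
Shortage = Qd - Qs = 46 - 37 = 9

9


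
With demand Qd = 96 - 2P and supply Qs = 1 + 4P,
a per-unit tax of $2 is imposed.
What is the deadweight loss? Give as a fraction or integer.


Pre-tax equilibrium quantity: Q* = 193/3
Post-tax equilibrium quantity: Q_tax = 185/3
Reduction in quantity: Q* - Q_tax = 8/3
DWL = (1/2) * tax * (Q* - Q_tax)
DWL = (1/2) * 2 * 8/3 = 8/3

8/3


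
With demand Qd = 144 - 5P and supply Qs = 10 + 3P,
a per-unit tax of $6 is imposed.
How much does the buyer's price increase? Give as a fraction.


With a per-unit tax, the buyer's price increase depends on relative slopes.
Supply slope: d = 3, Demand slope: b = 5
Buyer's price increase = d * tax / (b + d)
= 3 * 6 / (5 + 3)
= 18 / 8 = 9/4

9/4


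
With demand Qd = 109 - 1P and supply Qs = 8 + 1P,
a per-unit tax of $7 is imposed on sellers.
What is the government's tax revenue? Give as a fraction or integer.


With tax on sellers, new supply: Qs' = 8 + 1(P - 7)
= 1 + 1P
New equilibrium quantity:
Q_new = 55
Tax revenue = tax * Q_new = 7 * 55 = 385

385


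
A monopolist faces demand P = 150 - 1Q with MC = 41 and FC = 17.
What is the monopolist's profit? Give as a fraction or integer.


MR = MC: 150 - 2Q = 41
Q* = 109/2
P* = 150 - 1*109/2 = 191/2
Profit = (P* - MC)*Q* - FC
= (191/2 - 41)*109/2 - 17
= 109/2*109/2 - 17
= 11881/4 - 17 = 11813/4

11813/4


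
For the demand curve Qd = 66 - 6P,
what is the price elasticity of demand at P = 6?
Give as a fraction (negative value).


dQ/dP = -6
At P = 6: Q = 66 - 6*6 = 30
E = (dQ/dP)(P/Q) = (-6)(6/30) = -6/5

-6/5


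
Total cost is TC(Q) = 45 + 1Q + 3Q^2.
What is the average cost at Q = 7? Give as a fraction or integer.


TC(7) = 45 + 1*7 + 3*7^2
TC(7) = 45 + 7 + 147 = 199
AC = TC/Q = 199/7 = 199/7

199/7


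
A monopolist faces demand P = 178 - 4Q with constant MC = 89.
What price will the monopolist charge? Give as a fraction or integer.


MR = 178 - 8Q
Set MR = MC: 178 - 8Q = 89
Q* = 89/8
Substitute into demand:
P* = 178 - 4*89/8 = 267/2

267/2


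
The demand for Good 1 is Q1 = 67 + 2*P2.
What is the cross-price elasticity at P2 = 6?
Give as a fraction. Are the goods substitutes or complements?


dQ1/dP2 = 2
At P2 = 6: Q1 = 67 + 2*6 = 79
Exy = (dQ1/dP2)(P2/Q1) = 2 * 6 / 79 = 12/79
Since Exy > 0, the goods are substitutes.

12/79 (substitutes)


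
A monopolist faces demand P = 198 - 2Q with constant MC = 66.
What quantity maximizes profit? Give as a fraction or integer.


TR = P*Q = (198 - 2Q)Q = 198Q - 2Q^2
MR = dTR/dQ = 198 - 4Q
Set MR = MC:
198 - 4Q = 66
132 = 4Q
Q* = 132/4 = 33

33


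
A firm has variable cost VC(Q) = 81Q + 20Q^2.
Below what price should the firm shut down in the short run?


AVC(Q) = VC(Q)/Q = 81 + 20Q
AVC is increasing in Q, so minimum AVC is at Q -> 0+.
Min AVC = 81
The firm should shut down if P < 81.

81


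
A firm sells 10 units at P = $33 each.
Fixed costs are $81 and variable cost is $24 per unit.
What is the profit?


Total Revenue = P * Q = 33 * 10 = $330
Total Cost = FC + VC*Q = 81 + 24*10 = $321
Profit = TR - TC = 330 - 321 = $9

$9


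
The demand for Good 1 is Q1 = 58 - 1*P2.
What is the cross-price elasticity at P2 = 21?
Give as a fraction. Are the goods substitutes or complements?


dQ1/dP2 = -1
At P2 = 21: Q1 = 58 - 1*21 = 37
Exy = (dQ1/dP2)(P2/Q1) = -1 * 21 / 37 = -21/37
Since Exy < 0, the goods are complements.

-21/37 (complements)


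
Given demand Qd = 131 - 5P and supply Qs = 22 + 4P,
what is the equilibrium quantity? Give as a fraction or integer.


First find equilibrium price:
131 - 5P = 22 + 4P
P* = 109/9 = 109/9
Then substitute into demand:
Q* = 131 - 5 * 109/9 = 634/9

634/9


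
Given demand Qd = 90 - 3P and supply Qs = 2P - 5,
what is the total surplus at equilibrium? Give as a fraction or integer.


Find equilibrium: 90 - 3P = 2P - 5
90 + 5 = 5P
P* = 95/5 = 19
Q* = 2*19 - 5 = 33
Inverse demand: P = 30 - Q/3, so P_max = 30
Inverse supply: P = 5/2 + Q/2, so P_min = 5/2
CS = (1/2) * 33 * (30 - 19) = 363/2
PS = (1/2) * 33 * (19 - 5/2) = 1089/4
TS = CS + PS = 363/2 + 1089/4 = 1815/4

1815/4


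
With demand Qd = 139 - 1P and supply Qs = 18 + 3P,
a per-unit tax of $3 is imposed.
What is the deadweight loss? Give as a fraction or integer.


Pre-tax equilibrium quantity: Q* = 435/4
Post-tax equilibrium quantity: Q_tax = 213/2
Reduction in quantity: Q* - Q_tax = 9/4
DWL = (1/2) * tax * (Q* - Q_tax)
DWL = (1/2) * 3 * 9/4 = 27/8

27/8


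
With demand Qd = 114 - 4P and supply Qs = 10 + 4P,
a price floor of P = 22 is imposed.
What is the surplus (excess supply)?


At P = 22:
Qd = 114 - 4*22 = 26
Qs = 10 + 4*22 = 98
Surplus = Qs - Qd = 98 - 26 = 72

72


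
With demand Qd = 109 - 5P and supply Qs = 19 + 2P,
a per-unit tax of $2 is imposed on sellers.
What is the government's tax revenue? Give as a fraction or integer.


With tax on sellers, new supply: Qs' = 19 + 2(P - 2)
= 15 + 2P
New equilibrium quantity:
Q_new = 293/7
Tax revenue = tax * Q_new = 2 * 293/7 = 586/7

586/7


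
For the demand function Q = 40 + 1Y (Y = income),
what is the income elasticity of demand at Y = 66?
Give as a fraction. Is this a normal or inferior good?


dQ/dY = 1
At Y = 66: Q = 40 + 1*66 = 106
Ey = (dQ/dY)(Y/Q) = 1 * 66 / 106 = 33/53
Since Ey > 0, this is a normal good.

33/53 (normal good)


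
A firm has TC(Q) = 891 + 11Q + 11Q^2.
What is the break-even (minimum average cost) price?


AC(Q) = 891/Q + 11 + 11Q
To minimize: dAC/dQ = -891/Q^2 + 11 = 0
Q^2 = 891/11 = 81
Q* = 9
Min AC = 891/9 + 11 + 11*9
Min AC = 99 + 11 + 99 = 209

209


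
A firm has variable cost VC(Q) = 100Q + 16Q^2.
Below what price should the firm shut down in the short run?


AVC(Q) = VC(Q)/Q = 100 + 16Q
AVC is increasing in Q, so minimum AVC is at Q -> 0+.
Min AVC = 100
The firm should shut down if P < 100.

100


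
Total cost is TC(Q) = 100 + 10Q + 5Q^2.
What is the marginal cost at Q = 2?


MC = dTC/dQ = 10 + 2*5*Q
At Q = 2:
MC = 10 + 10*2
MC = 10 + 20 = 30

30


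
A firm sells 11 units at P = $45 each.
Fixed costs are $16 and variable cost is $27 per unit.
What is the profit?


Total Revenue = P * Q = 45 * 11 = $495
Total Cost = FC + VC*Q = 16 + 27*11 = $313
Profit = TR - TC = 495 - 313 = $182

$182


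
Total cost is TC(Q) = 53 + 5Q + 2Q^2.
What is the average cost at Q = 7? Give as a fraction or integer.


TC(7) = 53 + 5*7 + 2*7^2
TC(7) = 53 + 35 + 98 = 186
AC = TC/Q = 186/7 = 186/7

186/7


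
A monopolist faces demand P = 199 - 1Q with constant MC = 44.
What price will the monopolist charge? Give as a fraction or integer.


MR = 199 - 2Q
Set MR = MC: 199 - 2Q = 44
Q* = 155/2
Substitute into demand:
P* = 199 - 1*155/2 = 243/2

243/2


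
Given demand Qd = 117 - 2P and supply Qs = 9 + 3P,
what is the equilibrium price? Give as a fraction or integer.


At equilibrium, Qd = Qs.
117 - 2P = 9 + 3P
117 - 9 = 2P + 3P
108 = 5P
P* = 108/5 = 108/5

108/5


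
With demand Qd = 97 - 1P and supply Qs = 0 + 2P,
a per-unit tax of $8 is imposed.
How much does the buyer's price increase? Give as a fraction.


With a per-unit tax, the buyer's price increase depends on relative slopes.
Supply slope: d = 2, Demand slope: b = 1
Buyer's price increase = d * tax / (b + d)
= 2 * 8 / (1 + 2)
= 16 / 3 = 16/3

16/3


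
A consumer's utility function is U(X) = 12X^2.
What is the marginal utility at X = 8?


MU = dU/dX = 12*2*X^(2-1)
MU = 24*X^1
At X = 8:
MU = 24 * 8^1
MU = 24 * 8 = 192

192


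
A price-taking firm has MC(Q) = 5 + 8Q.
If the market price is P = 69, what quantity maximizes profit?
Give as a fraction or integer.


In perfect competition, profit is maximized where P = MC.
69 = 5 + 8Q
64 = 8Q
Q* = 64/8 = 8

8


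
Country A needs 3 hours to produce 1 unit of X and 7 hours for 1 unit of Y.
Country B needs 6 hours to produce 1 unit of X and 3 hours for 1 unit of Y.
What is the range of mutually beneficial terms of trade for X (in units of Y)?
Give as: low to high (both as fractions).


Opportunity cost of X for Country A = hours_X / hours_Y = 3/7 = 3/7 units of Y
Opportunity cost of X for Country B = hours_X / hours_Y = 6/3 = 2 units of Y
Terms of trade must be between the two opportunity costs.
Range: 3/7 to 2

3/7 to 2


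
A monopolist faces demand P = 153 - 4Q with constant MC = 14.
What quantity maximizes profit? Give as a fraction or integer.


TR = P*Q = (153 - 4Q)Q = 153Q - 4Q^2
MR = dTR/dQ = 153 - 8Q
Set MR = MC:
153 - 8Q = 14
139 = 8Q
Q* = 139/8 = 139/8

139/8


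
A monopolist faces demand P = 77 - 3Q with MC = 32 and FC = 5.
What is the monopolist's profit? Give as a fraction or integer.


MR = MC: 77 - 6Q = 32
Q* = 15/2
P* = 77 - 3*15/2 = 109/2
Profit = (P* - MC)*Q* - FC
= (109/2 - 32)*15/2 - 5
= 45/2*15/2 - 5
= 675/4 - 5 = 655/4

655/4


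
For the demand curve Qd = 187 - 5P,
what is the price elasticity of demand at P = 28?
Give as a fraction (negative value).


dQ/dP = -5
At P = 28: Q = 187 - 5*28 = 47
E = (dQ/dP)(P/Q) = (-5)(28/47) = -140/47

-140/47


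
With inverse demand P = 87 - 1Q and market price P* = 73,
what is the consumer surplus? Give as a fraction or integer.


Maximum willingness to pay (at Q=0): P_max = 87
Quantity demanded at P* = 73:
Q* = (87 - 73)/1 = 14
CS = (1/2) * Q* * (P_max - P*)
CS = (1/2) * 14 * (87 - 73)
CS = (1/2) * 14 * 14 = 98

98


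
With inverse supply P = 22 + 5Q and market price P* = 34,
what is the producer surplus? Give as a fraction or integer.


Minimum supply price (at Q=0): P_min = 22
Quantity supplied at P* = 34:
Q* = (34 - 22)/5 = 12/5
PS = (1/2) * Q* * (P* - P_min)
PS = (1/2) * 12/5 * (34 - 22)
PS = (1/2) * 12/5 * 12 = 72/5

72/5


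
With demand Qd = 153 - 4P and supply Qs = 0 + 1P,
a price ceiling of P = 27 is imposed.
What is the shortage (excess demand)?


At P = 27:
Qd = 153 - 4*27 = 45
Qs = 0 + 1*27 = 27
Shortage = Qd - Qs = 45 - 27 = 18

18


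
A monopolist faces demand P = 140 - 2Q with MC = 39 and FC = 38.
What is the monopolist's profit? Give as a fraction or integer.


MR = MC: 140 - 4Q = 39
Q* = 101/4
P* = 140 - 2*101/4 = 179/2
Profit = (P* - MC)*Q* - FC
= (179/2 - 39)*101/4 - 38
= 101/2*101/4 - 38
= 10201/8 - 38 = 9897/8

9897/8


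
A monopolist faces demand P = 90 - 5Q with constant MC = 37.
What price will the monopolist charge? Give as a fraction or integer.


MR = 90 - 10Q
Set MR = MC: 90 - 10Q = 37
Q* = 53/10
Substitute into demand:
P* = 90 - 5*53/10 = 127/2

127/2


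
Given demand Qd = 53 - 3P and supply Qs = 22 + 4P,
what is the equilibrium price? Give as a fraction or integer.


At equilibrium, Qd = Qs.
53 - 3P = 22 + 4P
53 - 22 = 3P + 4P
31 = 7P
P* = 31/7 = 31/7

31/7


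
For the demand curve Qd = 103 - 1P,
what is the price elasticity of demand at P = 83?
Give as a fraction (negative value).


dQ/dP = -1
At P = 83: Q = 103 - 1*83 = 20
E = (dQ/dP)(P/Q) = (-1)(83/20) = -83/20

-83/20


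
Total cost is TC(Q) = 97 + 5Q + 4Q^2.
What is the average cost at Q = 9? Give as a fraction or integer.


TC(9) = 97 + 5*9 + 4*9^2
TC(9) = 97 + 45 + 324 = 466
AC = TC/Q = 466/9 = 466/9

466/9


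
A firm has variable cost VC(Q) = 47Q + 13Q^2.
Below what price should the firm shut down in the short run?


AVC(Q) = VC(Q)/Q = 47 + 13Q
AVC is increasing in Q, so minimum AVC is at Q -> 0+.
Min AVC = 47
The firm should shut down if P < 47.

47


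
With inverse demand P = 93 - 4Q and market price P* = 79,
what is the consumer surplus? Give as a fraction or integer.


Maximum willingness to pay (at Q=0): P_max = 93
Quantity demanded at P* = 79:
Q* = (93 - 79)/4 = 7/2
CS = (1/2) * Q* * (P_max - P*)
CS = (1/2) * 7/2 * (93 - 79)
CS = (1/2) * 7/2 * 14 = 49/2

49/2


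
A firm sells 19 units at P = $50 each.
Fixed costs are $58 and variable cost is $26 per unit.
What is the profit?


Total Revenue = P * Q = 50 * 19 = $950
Total Cost = FC + VC*Q = 58 + 26*19 = $552
Profit = TR - TC = 950 - 552 = $398

$398


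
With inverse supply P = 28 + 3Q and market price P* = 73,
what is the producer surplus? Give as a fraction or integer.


Minimum supply price (at Q=0): P_min = 28
Quantity supplied at P* = 73:
Q* = (73 - 28)/3 = 15
PS = (1/2) * Q* * (P* - P_min)
PS = (1/2) * 15 * (73 - 28)
PS = (1/2) * 15 * 45 = 675/2

675/2


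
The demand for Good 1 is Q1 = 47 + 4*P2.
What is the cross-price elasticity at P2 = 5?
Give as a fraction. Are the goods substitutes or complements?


dQ1/dP2 = 4
At P2 = 5: Q1 = 47 + 4*5 = 67
Exy = (dQ1/dP2)(P2/Q1) = 4 * 5 / 67 = 20/67
Since Exy > 0, the goods are substitutes.

20/67 (substitutes)


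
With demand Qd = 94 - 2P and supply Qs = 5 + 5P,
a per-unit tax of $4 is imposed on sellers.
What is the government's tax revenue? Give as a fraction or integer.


With tax on sellers, new supply: Qs' = 5 + 5(P - 4)
= 5P - 15
New equilibrium quantity:
Q_new = 440/7
Tax revenue = tax * Q_new = 4 * 440/7 = 1760/7

1760/7


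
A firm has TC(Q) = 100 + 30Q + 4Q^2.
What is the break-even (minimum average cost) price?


AC(Q) = 100/Q + 30 + 4Q
To minimize: dAC/dQ = -100/Q^2 + 4 = 0
Q^2 = 100/4 = 25
Q* = 5
Min AC = 100/5 + 30 + 4*5
Min AC = 20 + 30 + 20 = 70

70


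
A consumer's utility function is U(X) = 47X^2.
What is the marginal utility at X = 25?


MU = dU/dX = 47*2*X^(2-1)
MU = 94*X^1
At X = 25:
MU = 94 * 25^1
MU = 94 * 25 = 2350

2350


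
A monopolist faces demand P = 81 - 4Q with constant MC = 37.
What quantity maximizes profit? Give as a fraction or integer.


TR = P*Q = (81 - 4Q)Q = 81Q - 4Q^2
MR = dTR/dQ = 81 - 8Q
Set MR = MC:
81 - 8Q = 37
44 = 8Q
Q* = 44/8 = 11/2

11/2


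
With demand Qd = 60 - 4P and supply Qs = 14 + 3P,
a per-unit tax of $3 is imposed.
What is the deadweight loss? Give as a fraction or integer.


Pre-tax equilibrium quantity: Q* = 236/7
Post-tax equilibrium quantity: Q_tax = 200/7
Reduction in quantity: Q* - Q_tax = 36/7
DWL = (1/2) * tax * (Q* - Q_tax)
DWL = (1/2) * 3 * 36/7 = 54/7

54/7


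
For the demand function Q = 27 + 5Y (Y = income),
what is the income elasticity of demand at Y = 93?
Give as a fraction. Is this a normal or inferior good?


dQ/dY = 5
At Y = 93: Q = 27 + 5*93 = 492
Ey = (dQ/dY)(Y/Q) = 5 * 93 / 492 = 155/164
Since Ey > 0, this is a normal good.

155/164 (normal good)


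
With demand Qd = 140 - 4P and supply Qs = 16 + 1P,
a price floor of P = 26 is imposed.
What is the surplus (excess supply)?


At P = 26:
Qd = 140 - 4*26 = 36
Qs = 16 + 1*26 = 42
Surplus = Qs - Qd = 42 - 36 = 6

6


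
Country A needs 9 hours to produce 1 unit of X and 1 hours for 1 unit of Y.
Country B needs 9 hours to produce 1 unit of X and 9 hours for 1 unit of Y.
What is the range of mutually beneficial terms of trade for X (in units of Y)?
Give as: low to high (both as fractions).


Opportunity cost of X for Country A = hours_X / hours_Y = 9/1 = 9 units of Y
Opportunity cost of X for Country B = hours_X / hours_Y = 9/9 = 1 units of Y
Terms of trade must be between the two opportunity costs.
Range: 1 to 9

1 to 9


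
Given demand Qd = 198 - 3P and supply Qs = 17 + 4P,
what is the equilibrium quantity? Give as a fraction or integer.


First find equilibrium price:
198 - 3P = 17 + 4P
P* = 181/7 = 181/7
Then substitute into demand:
Q* = 198 - 3 * 181/7 = 843/7

843/7


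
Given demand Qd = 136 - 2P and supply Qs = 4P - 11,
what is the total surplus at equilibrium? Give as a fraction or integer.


Find equilibrium: 136 - 2P = 4P - 11
136 + 11 = 6P
P* = 147/6 = 49/2
Q* = 4*49/2 - 11 = 87
Inverse demand: P = 68 - Q/2, so P_max = 68
Inverse supply: P = 11/4 + Q/4, so P_min = 11/4
CS = (1/2) * 87 * (68 - 49/2) = 7569/4
PS = (1/2) * 87 * (49/2 - 11/4) = 7569/8
TS = CS + PS = 7569/4 + 7569/8 = 22707/8

22707/8


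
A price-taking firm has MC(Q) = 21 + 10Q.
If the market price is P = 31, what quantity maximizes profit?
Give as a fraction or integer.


In perfect competition, profit is maximized where P = MC.
31 = 21 + 10Q
10 = 10Q
Q* = 10/10 = 1

1


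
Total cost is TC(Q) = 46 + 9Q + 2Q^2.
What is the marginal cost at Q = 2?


MC = dTC/dQ = 9 + 2*2*Q
At Q = 2:
MC = 9 + 4*2
MC = 9 + 8 = 17

17


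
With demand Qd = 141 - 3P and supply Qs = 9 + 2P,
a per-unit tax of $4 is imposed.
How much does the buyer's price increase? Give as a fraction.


With a per-unit tax, the buyer's price increase depends on relative slopes.
Supply slope: d = 2, Demand slope: b = 3
Buyer's price increase = d * tax / (b + d)
= 2 * 4 / (3 + 2)
= 8 / 5 = 8/5

8/5


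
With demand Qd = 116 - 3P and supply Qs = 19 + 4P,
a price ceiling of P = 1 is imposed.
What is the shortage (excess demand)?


At P = 1:
Qd = 116 - 3*1 = 113
Qs = 19 + 4*1 = 23
Shortage = Qd - Qs = 113 - 23 = 90

90


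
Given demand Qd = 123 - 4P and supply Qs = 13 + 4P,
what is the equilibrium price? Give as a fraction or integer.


At equilibrium, Qd = Qs.
123 - 4P = 13 + 4P
123 - 13 = 4P + 4P
110 = 8P
P* = 110/8 = 55/4

55/4


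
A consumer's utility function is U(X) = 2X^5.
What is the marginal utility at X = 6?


MU = dU/dX = 2*5*X^(5-1)
MU = 10*X^4
At X = 6:
MU = 10 * 6^4
MU = 10 * 1296 = 12960

12960


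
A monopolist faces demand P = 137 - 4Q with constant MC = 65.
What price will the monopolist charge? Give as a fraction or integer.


MR = 137 - 8Q
Set MR = MC: 137 - 8Q = 65
Q* = 9
Substitute into demand:
P* = 137 - 4*9 = 101

101


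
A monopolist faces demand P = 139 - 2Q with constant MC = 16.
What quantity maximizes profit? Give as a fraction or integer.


TR = P*Q = (139 - 2Q)Q = 139Q - 2Q^2
MR = dTR/dQ = 139 - 4Q
Set MR = MC:
139 - 4Q = 16
123 = 4Q
Q* = 123/4 = 123/4

123/4


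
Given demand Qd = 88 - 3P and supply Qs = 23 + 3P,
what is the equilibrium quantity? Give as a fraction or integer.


First find equilibrium price:
88 - 3P = 23 + 3P
P* = 65/6 = 65/6
Then substitute into demand:
Q* = 88 - 3 * 65/6 = 111/2

111/2


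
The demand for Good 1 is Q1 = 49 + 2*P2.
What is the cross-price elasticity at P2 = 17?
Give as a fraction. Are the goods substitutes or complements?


dQ1/dP2 = 2
At P2 = 17: Q1 = 49 + 2*17 = 83
Exy = (dQ1/dP2)(P2/Q1) = 2 * 17 / 83 = 34/83
Since Exy > 0, the goods are substitutes.

34/83 (substitutes)


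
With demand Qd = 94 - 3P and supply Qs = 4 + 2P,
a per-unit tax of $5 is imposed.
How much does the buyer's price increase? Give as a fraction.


With a per-unit tax, the buyer's price increase depends on relative slopes.
Supply slope: d = 2, Demand slope: b = 3
Buyer's price increase = d * tax / (b + d)
= 2 * 5 / (3 + 2)
= 10 / 5 = 2

2


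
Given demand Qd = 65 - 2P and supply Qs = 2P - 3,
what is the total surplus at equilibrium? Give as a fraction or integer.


Find equilibrium: 65 - 2P = 2P - 3
65 + 3 = 4P
P* = 68/4 = 17
Q* = 2*17 - 3 = 31
Inverse demand: P = 65/2 - Q/2, so P_max = 65/2
Inverse supply: P = 3/2 + Q/2, so P_min = 3/2
CS = (1/2) * 31 * (65/2 - 17) = 961/4
PS = (1/2) * 31 * (17 - 3/2) = 961/4
TS = CS + PS = 961/4 + 961/4 = 961/2

961/2
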